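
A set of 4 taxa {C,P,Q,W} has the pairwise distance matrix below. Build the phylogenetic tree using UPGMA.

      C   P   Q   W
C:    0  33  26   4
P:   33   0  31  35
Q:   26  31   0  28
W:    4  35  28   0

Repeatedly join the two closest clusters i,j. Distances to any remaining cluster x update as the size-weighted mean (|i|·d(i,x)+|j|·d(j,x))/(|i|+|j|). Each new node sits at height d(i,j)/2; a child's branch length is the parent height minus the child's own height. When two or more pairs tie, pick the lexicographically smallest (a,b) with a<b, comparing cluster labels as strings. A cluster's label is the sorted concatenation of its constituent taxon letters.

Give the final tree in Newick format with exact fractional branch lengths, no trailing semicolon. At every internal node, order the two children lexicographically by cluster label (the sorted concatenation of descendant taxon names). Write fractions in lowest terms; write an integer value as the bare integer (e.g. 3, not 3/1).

step 1: merge (C,W) at d=4; branch lengths C→2, W→2; new cluster CW
  updated: d(CW,P)=34, d(CW,Q)=27
step 2: merge (CW,Q) at d=27; branch lengths CW→23/2, Q→27/2; new cluster CQW
  updated: d(CQW,P)=33
step 3: merge (CQW,P) at d=33; branch lengths CQW→3, P→33/2; new cluster CPQW
final tree: (((C:2,W:2):23/2,Q:27/2):3,P:33/2)
total length: 97/2

(((C:2,W:2):23/2,Q:27/2):3,P:33/2)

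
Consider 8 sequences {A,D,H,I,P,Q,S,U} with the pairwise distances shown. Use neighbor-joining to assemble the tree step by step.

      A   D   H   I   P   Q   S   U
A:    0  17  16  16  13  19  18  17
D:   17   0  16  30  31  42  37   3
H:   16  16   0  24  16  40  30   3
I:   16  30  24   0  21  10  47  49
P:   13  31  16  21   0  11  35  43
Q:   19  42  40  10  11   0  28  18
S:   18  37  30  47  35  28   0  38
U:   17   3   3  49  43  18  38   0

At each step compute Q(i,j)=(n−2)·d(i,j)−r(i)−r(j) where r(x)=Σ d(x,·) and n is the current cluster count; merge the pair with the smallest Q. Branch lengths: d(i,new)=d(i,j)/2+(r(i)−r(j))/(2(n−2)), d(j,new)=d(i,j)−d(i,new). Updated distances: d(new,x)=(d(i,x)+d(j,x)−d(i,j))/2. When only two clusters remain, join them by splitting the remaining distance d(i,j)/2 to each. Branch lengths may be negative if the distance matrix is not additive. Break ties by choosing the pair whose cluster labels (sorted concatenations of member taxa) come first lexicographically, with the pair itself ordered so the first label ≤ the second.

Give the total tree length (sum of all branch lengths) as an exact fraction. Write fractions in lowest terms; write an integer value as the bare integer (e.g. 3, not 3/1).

2197/32

step 1: merge (D,U) at d=3, Q=-329; branch lengths D→23/12, U→13/12; new cluster DU
  updated: d(A,DU)=31/2, d(DU,H)=8, d(DU,I)=38, d(DU,P)=71/2, d(DU,Q)=57/2, d(DU,S)=36
step 2: merge (DU,H) at d=8, Q=-511/2; branch lengths DU→27/4, H→5/4; new cluster DHU
  updated: d(A,DHU)=47/4, d(DHU,I)=27, d(DHU,P)=87/4, d(DHU,Q)=121/4, d(DHU,S)=29
step 3: merge (I,Q) at d=10, Q=-717/4; branch lengths I→251/32, Q→69/32; new cluster IQ
  updated: d(A,IQ)=25/2, d(DHU,IQ)=189/8, d(IQ,P)=11, d(IQ,S)=65/2
step 4: merge (IQ,P) at d=11, Q=-1019/8; branch lengths IQ→85/16, P→91/16; new cluster IPQ
  updated: d(A,IPQ)=29/4, d(DHU,IPQ)=275/16, d(IPQ,S)=113/4
step 5: merge (A,S) at d=18, Q=-305/4; branch lengths A→-9/16, S→297/16; new cluster AS
  updated: d(AS,DHU)=91/8, d(AS,IPQ)=35/4
step 6: merge (AS,DHU) at d=91/8, Q=-597/16; branch lengths AS→47/32, DHU→317/32; new cluster ADHSU
  updated: d(ADHSU,IPQ)=233/32
step 7: merge (ADHSU,IPQ) at d=233/32; branch lengths ADHSU→233/64, IPQ→233/64; new cluster ADHIPQSU
final tree: (((A:-9/16,S:297/16):47/32,((D:23/12,U:13/12):27/4,H:5/4):317/32):233/64,((I:251/32,Q:69/32):85/16,P:91/16):233/64)
total length: 2197/32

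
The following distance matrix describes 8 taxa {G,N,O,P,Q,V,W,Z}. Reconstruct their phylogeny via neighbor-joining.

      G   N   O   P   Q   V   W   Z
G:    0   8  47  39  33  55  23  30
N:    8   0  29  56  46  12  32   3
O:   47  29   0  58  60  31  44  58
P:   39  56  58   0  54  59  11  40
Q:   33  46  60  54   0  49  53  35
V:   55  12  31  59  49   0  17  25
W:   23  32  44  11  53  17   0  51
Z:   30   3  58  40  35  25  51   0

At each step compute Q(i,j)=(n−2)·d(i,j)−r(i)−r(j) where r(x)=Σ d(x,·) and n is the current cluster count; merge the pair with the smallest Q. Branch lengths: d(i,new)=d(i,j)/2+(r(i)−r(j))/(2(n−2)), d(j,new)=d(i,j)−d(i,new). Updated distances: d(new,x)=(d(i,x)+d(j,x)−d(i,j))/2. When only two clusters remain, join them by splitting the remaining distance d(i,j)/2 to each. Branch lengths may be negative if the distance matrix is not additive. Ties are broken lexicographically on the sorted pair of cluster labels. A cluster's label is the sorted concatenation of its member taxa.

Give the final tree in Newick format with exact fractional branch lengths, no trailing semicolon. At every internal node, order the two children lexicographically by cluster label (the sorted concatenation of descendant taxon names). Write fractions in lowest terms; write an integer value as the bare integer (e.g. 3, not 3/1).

(((G:31/4,Q:101/4):47/16,((N:-43/16,Z:91/16):51/8,(O:221/10,V:89/10):61/8):101/16):277/32,(P:38/3,W:-5/3):277/32)

1. join P+W (d=11, Q=-482) ⇒ PW; edges |P|=38/3, |W|=-5/3
  updated: d(G,PW)=51/2, d(N,PW)=77/2, d(O,PW)=91/2, d(PW,Q)=48, d(PW,V)=65/2, d(PW,Z)=40
2. join O+V (d=31, Q=-320) ⇒ OV; edges |O|=221/10, |V|=89/10
  updated: d(G,OV)=71/2, d(N,OV)=5, d(OV,PW)=47/2, d(OV,Q)=39, d(OV,Z)=26
3. join N+Z (d=3, Q=-445/2) ⇒ NZ; edges |N|=-43/16, |Z|=91/16
  updated: d(G,NZ)=35/2, d(NZ,OV)=14, d(NZ,PW)=151/4, d(NZ,Q)=39
4. join NZ+OV (d=14, Q=-713/4) ⇒ NOVZ; edges |NZ|=51/8, |OV|=61/8
  updated: d(G,NOVZ)=39/2, d(NOVZ,PW)=189/8, d(NOVZ,Q)=32
5. join G+Q (d=33, Q=-125) ⇒ GQ; edges |G|=31/4, |Q|=101/4
  updated: d(GQ,NOVZ)=37/4, d(GQ,PW)=81/4
6. join GQ+NOVZ (d=37/4, Q=-425/8) ⇒ GNOQVZ; edges |GQ|=47/16, |NOVZ|=101/16
  updated: d(GNOQVZ,PW)=277/16
7. join GNOQVZ+PW (d=277/16) ⇒ GNOPQVWZ; edges |GNOQVZ|=277/32, |PW|=277/32
final tree: (((G:31/4,Q:101/4):47/16,((N:-43/16,Z:91/16):51/8,(O:221/10,V:89/10):61/8):101/16):277/32,(P:38/3,W:-5/3):277/32)
total length: 1897/16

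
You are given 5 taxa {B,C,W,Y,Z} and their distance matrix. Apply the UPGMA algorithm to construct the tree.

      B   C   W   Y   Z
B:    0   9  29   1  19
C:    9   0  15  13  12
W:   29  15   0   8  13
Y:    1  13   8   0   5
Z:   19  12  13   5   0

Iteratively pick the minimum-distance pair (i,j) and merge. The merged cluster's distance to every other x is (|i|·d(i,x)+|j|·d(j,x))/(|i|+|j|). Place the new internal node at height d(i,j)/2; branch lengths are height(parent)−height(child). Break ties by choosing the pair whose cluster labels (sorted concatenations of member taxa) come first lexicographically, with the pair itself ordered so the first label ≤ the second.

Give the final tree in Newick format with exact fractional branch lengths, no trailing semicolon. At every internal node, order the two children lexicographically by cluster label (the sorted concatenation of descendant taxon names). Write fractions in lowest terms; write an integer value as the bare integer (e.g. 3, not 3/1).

step 1: merge (B,Y) at d=1; branch lengths B→1/2, Y→1/2; new cluster BY
  updated: d(BY,C)=11, d(BY,W)=37/2, d(BY,Z)=12
step 2: merge (BY,C) at d=11; branch lengths BY→5, C→11/2; new cluster BCY
  updated: d(BCY,W)=52/3, d(BCY,Z)=12
step 3: merge (BCY,Z) at d=12; branch lengths BCY→1/2, Z→6; new cluster BCYZ
  updated: d(BCYZ,W)=65/4
step 4: merge (BCYZ,W) at d=65/4; branch lengths BCYZ→17/8, W→65/8; new cluster BCWYZ
final tree: ((((B:1/2,Y:1/2):5,C:11/2):1/2,Z:6):17/8,W:65/8)
total length: 113/4

((((B:1/2,Y:1/2):5,C:11/2):1/2,Z:6):17/8,W:65/8)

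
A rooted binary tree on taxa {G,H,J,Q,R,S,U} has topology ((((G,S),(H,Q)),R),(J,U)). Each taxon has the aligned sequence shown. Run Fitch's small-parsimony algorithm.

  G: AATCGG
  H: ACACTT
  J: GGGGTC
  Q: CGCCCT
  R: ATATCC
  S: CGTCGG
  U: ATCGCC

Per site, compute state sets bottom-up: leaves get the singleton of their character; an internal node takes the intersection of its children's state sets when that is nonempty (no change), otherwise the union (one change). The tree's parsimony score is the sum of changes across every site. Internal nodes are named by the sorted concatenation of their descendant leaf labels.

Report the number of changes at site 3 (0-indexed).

2

[col 0] GS: children G:{A}, S:{C} ∪→ {A,C}; cost 1
[col 0] HQ: children H:{A}, Q:{C} ∪→ {A,C}; cost 1
[col 0] GHQS: children GS:{A,C}, HQ:{A,C} ∩→ {A,C}; cost 0
[col 0] GHQRS: children GHQS:{A,C}, R:{A} ∩→ {A}; cost 0
[col 0] JU: children J:{G}, U:{A} ∪→ {A,G}; cost 1
[col 0] GHJQRSU: children GHQRS:{A}, JU:{A,G} ∩→ {A}; cost 0
[col 1] GS: children G:{A}, S:{G} ∪→ {A,G}; cost 1
[col 1] HQ: children H:{C}, Q:{G} ∪→ {C,G}; cost 1
[col 1] GHQS: children GS:{A,G}, HQ:{C,G} ∩→ {G}; cost 0
[col 1] GHQRS: children GHQS:{G}, R:{T} ∪→ {G,T}; cost 1
[col 1] JU: children J:{G}, U:{T} ∪→ {G,T}; cost 1
[col 1] GHJQRSU: children GHQRS:{G,T}, JU:{G,T} ∩→ {G,T}; cost 0
[col 2] GS: children G:{T}, S:{T} ∩→ {T}; cost 0
[col 2] HQ: children H:{A}, Q:{C} ∪→ {A,C}; cost 1
[col 2] GHQS: children GS:{T}, HQ:{A,C} ∪→ {A,C,T}; cost 1
[col 2] GHQRS: children GHQS:{A,C,T}, R:{A} ∩→ {A}; cost 0
[col 2] JU: children J:{G}, U:{C} ∪→ {C,G}; cost 1
[col 2] GHJQRSU: children GHQRS:{A}, JU:{C,G} ∪→ {A,C,G}; cost 1
[col 3] GS: children G:{C}, S:{C} ∩→ {C}; cost 0
[col 3] HQ: children H:{C}, Q:{C} ∩→ {C}; cost 0
[col 3] GHQS: children GS:{C}, HQ:{C} ∩→ {C}; cost 0
[col 3] GHQRS: children GHQS:{C}, R:{T} ∪→ {C,T}; cost 1
[col 3] JU: children J:{G}, U:{G} ∩→ {G}; cost 0
[col 3] GHJQRSU: children GHQRS:{C,T}, JU:{G} ∪→ {C,G,T}; cost 1
[col 4] GS: children G:{G}, S:{G} ∩→ {G}; cost 0
[col 4] HQ: children H:{T}, Q:{C} ∪→ {C,T}; cost 1
[col 4] GHQS: children GS:{G}, HQ:{C,T} ∪→ {C,G,T}; cost 1
[col 4] GHQRS: children GHQS:{C,G,T}, R:{C} ∩→ {C}; cost 0
[col 4] JU: children J:{T}, U:{C} ∪→ {C,T}; cost 1
[col 4] GHJQRSU: children GHQRS:{C}, JU:{C,T} ∩→ {C}; cost 0
[col 5] GS: children G:{G}, S:{G} ∩→ {G}; cost 0
[col 5] HQ: children H:{T}, Q:{T} ∩→ {T}; cost 0
[col 5] GHQS: children GS:{G}, HQ:{T} ∪→ {G,T}; cost 1
[col 5] GHQRS: children GHQS:{G,T}, R:{C} ∪→ {C,G,T}; cost 1
[col 5] JU: children J:{C}, U:{C} ∩→ {C}; cost 0
[col 5] GHJQRSU: children GHQRS:{C,G,T}, JU:{C} ∩→ {C}; cost 0
per-site changes: [3, 4, 4, 2, 3, 2]; total = 18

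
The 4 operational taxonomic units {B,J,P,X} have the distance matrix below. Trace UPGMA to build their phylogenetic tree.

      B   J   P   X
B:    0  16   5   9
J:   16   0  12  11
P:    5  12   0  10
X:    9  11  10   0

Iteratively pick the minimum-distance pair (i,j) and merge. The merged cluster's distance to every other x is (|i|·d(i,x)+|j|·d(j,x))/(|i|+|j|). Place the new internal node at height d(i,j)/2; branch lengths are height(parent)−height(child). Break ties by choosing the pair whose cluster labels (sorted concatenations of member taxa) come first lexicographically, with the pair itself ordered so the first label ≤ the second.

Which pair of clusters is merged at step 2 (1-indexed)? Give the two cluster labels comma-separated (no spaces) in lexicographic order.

BP,X

iteration 1: select B,P (d=5); attach at lengths (5/2, 5/2); label the merged cluster BP
  updated: d(BP,J)=14, d(BP,X)=19/2
iteration 2: select BP,X (d=19/2); attach at lengths (9/4, 19/4); label the merged cluster BPX
  updated: d(BPX,J)=13
iteration 3: select BPX,J (d=13); attach at lengths (7/4, 13/2); label the merged cluster BJPX
final tree: (((B:5/2,P:5/2):9/4,X:19/4):7/4,J:13/2)
total length: 81/4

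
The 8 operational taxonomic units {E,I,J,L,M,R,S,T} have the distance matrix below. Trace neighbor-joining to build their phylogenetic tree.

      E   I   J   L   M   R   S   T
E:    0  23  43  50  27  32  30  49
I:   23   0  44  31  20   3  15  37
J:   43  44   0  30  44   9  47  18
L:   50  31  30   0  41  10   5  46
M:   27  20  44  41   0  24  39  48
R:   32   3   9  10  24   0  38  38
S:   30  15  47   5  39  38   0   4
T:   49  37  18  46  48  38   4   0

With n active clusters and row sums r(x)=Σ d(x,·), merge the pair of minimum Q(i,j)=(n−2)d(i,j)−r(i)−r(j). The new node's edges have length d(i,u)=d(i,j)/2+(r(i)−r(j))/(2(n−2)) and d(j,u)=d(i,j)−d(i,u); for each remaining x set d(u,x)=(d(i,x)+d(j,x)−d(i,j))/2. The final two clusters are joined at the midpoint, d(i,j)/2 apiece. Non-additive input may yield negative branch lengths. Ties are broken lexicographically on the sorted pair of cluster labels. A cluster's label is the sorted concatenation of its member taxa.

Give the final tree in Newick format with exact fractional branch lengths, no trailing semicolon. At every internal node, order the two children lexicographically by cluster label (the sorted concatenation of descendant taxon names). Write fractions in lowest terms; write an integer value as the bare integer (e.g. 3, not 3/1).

(((((E:15,M:12):65/16,I:63/16):253/32,(S:-19/6,T:43/6):419/32):169/32,(J:93/8,R:-21/8):185/32):311/64,L:311/64)

step 1: merge (S,T) at d=4, Q=-394; branch lengths S→-19/6, T→43/6; new cluster ST
  updated: d(E,ST)=75/2, d(I,ST)=24, d(J,ST)=61/2, d(L,ST)=47/2, d(M,ST)=83/2, d(R,ST)=36
step 2: merge (E,M) at d=27, Q=-275; branch lengths E→15, M→12; new cluster EM
  updated: d(EM,I)=8, d(EM,J)=30, d(EM,L)=32, d(EM,R)=29/2, d(EM,ST)=26
step 3: merge (EM,I) at d=8, Q=-377/2; branch lengths EM→65/16, I→63/16; new cluster EIM
  updated: d(EIM,J)=33, d(EIM,L)=55/2, d(EIM,R)=19/4, d(EIM,ST)=21
step 4: merge (J,R) at d=9, Q=-541/4; branch lengths J→93/8, R→-21/8; new cluster JR
  updated: d(EIM,JR)=115/8, d(JR,L)=31/2, d(JR,ST)=115/4
step 5: merge (EIM,ST) at d=21, Q=-753/8; branch lengths EIM→253/32, ST→419/32; new cluster EIMST
  updated: d(EIMST,JR)=177/16, d(EIMST,L)=15
step 6: merge (EIMST,JR) at d=177/16, Q=-665/16; branch lengths EIMST→169/32, JR→185/32; new cluster EIJMRST
  updated: d(EIJMRST,L)=311/32
step 7: merge (EIJMRST,L) at d=311/32; branch lengths EIJMRST→311/64, L→311/64; new cluster EIJLMRST
final tree: (((((E:15,M:12):65/16,I:63/16):253/32,(S:-19/6,T:43/6):419/32):169/32,(J:93/8,R:-21/8):185/32):311/64,L:311/64)
total length: 2873/32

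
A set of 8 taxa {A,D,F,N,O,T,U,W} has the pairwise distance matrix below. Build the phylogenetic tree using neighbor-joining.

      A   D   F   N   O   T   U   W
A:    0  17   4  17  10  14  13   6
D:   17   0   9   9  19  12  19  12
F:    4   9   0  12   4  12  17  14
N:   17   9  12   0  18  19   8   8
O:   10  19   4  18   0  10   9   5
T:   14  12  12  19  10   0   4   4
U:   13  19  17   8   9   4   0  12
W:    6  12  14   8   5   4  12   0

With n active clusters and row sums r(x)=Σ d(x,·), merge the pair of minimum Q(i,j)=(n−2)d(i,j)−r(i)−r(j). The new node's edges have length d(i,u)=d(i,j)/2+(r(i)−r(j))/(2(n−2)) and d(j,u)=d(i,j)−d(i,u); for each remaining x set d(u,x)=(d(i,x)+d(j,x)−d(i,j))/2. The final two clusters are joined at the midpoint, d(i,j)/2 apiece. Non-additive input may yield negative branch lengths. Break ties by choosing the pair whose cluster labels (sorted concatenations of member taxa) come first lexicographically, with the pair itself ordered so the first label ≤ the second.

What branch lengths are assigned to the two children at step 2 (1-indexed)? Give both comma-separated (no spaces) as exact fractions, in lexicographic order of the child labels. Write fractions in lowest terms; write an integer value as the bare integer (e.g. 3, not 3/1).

11/10,29/10

step 1: merge (D,N) at d=9, Q=-134; branch lengths D→5, N→4; new cluster DN
  updated: d(A,DN)=25/2, d(DN,F)=6, d(DN,O)=14, d(DN,T)=11, d(DN,U)=9, d(DN,W)=11/2
step 2: merge (T,U) at d=4, Q=-99; branch lengths T→11/10, U→29/10; new cluster TU
  updated: d(A,TU)=23/2, d(DN,TU)=8, d(F,TU)=25/2, d(O,TU)=15/2, d(TU,W)=6
step 3: merge (A,F) at d=4, Q=-137/2; branch lengths A→39/16, F→25/16; new cluster AF
  updated: d(AF,DN)=29/4, d(AF,O)=5, d(AF,TU)=10, d(AF,W)=8
step 4: merge (AF,O) at d=5, Q=-187/4; branch lengths AF→55/24, O→65/24; new cluster AFO
  updated: d(AFO,DN)=65/8, d(AFO,TU)=25/4, d(AFO,W)=4
step 5: merge (AFO,TU) at d=25/4, Q=-209/8; branch lengths AFO→85/32, TU→115/32; new cluster AFOTU
  updated: d(AFOTU,DN)=79/16, d(AFOTU,W)=15/8
step 6: merge (AFOTU,DN) at d=79/16, Q=-197/16; branch lengths AFOTU→21/32, DN→137/32; new cluster ADFNOTU
  updated: d(ADFNOTU,W)=39/32
step 7: merge (ADFNOTU,W) at d=39/32; branch lengths ADFNOTU→39/64, W→39/64; new cluster ADFNOTUW
final tree: (((((A:39/16,F:25/16):55/24,O:65/24):85/32,(T:11/10,U:29/10):115/32):21/32,(D:5,N:4):137/32):39/64,W:39/64)
total length: 1101/32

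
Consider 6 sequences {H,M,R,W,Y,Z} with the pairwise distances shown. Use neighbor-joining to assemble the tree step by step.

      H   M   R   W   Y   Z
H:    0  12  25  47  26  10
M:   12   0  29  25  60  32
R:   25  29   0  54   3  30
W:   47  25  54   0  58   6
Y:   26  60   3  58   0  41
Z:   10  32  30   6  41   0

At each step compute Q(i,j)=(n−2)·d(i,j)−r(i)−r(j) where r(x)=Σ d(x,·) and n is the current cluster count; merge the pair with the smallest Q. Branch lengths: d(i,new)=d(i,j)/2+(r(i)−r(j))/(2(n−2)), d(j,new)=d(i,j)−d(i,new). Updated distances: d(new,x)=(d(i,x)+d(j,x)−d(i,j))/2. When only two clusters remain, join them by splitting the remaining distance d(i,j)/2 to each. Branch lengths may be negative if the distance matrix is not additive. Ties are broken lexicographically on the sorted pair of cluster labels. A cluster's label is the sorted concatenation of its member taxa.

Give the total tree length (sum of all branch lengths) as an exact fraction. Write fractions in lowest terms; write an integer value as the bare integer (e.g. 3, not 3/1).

1. join R+Y (d=3, Q=-317) ⇒ RY; edges |R|=-35/8, |Y|=59/8
  updated: d(H,RY)=24, d(M,RY)=43, d(RY,W)=109/2, d(RY,Z)=34
2. join W+Z (d=6, Q=-393/2) ⇒ WZ; edges |W|=137/12, |Z|=-65/12
  updated: d(H,WZ)=51/2, d(M,WZ)=51/2, d(RY,WZ)=165/4
3. join H+RY (d=24, Q=-487/4) ⇒ HRY; edges |H|=5/16, |RY|=379/16
  updated: d(HRY,M)=31/2, d(HRY,WZ)=171/8
4. join HRY+M (d=31/2, Q=-499/8) ⇒ HMRY; edges |HRY|=91/16, |M|=157/16
  updated: d(HMRY,WZ)=251/16
5. join HMRY+WZ (d=251/16) ⇒ HMRWYZ; edges |HMRY|=251/32, |WZ|=251/32
final tree: (((H:5/16,(R:-35/8,Y:59/8):379/16):91/16,M:157/16):251/32,(W:137/12,Z:-65/12):251/32)
total length: 1027/16

1027/16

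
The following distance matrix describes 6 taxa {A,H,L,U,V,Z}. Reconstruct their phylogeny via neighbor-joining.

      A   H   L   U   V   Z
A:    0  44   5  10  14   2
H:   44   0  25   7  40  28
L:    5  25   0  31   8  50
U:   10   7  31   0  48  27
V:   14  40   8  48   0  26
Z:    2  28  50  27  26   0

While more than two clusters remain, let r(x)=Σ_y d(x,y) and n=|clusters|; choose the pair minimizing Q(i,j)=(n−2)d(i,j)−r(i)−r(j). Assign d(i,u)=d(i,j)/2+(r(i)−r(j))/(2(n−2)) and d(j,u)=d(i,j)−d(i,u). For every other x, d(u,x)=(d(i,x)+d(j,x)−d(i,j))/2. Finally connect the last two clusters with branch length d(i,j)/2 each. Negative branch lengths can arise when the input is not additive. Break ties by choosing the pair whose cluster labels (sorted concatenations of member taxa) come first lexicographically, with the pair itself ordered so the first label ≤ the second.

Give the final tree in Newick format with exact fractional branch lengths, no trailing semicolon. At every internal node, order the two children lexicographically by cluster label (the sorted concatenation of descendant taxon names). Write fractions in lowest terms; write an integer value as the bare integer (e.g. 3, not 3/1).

step 1: merge (H,U) at d=7, Q=-239; branch lengths H→49/8, U→7/8; new cluster HU
  updated: d(A,HU)=47/2, d(HU,L)=49/2, d(HU,V)=81/2, d(HU,Z)=24
step 2: merge (L,V) at d=8, Q=-152; branch lengths L→23/6, V→25/6; new cluster LV
  updated: d(A,LV)=11/2, d(HU,LV)=57/2, d(LV,Z)=34
step 3: merge (A,LV) at d=11/2, Q=-88; branch lengths A→-13/2, LV→12; new cluster ALV
  updated: d(ALV,HU)=93/4, d(ALV,Z)=61/4
step 4: merge (ALV,HU) at d=93/4, Q=-125/2; branch lengths ALV→29/4, HU→16; new cluster AHLUV
  updated: d(AHLUV,Z)=8
step 5: merge (AHLUV,Z) at d=8; branch lengths AHLUV→4, Z→4; new cluster AHLUVZ
final tree: (((A:-13/2,(L:23/6,V:25/6):12):29/4,(H:49/8,U:7/8):16):4,Z:4)
total length: 207/4

(((A:-13/2,(L:23/6,V:25/6):12):29/4,(H:49/8,U:7/8):16):4,Z:4)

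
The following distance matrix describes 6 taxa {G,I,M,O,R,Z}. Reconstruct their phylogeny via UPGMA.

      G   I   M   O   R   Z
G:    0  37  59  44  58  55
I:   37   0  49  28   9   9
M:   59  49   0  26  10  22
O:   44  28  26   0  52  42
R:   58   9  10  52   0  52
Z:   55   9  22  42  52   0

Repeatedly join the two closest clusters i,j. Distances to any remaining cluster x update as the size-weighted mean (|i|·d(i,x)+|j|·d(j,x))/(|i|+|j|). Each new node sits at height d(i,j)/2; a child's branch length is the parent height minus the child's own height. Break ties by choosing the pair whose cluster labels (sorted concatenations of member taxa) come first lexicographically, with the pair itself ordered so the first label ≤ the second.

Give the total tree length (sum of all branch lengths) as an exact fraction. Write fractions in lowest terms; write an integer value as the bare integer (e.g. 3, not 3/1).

498/5

step 1: merge (I,R) at d=9; branch lengths I→9/2, R→9/2; new cluster IR
  updated: d(G,IR)=95/2, d(IR,M)=59/2, d(IR,O)=40, d(IR,Z)=61/2
step 2: merge (M,Z) at d=22; branch lengths M→11, Z→11; new cluster MZ
  updated: d(G,MZ)=57, d(IR,MZ)=30, d(MZ,O)=34
step 3: merge (IR,MZ) at d=30; branch lengths IR→21/2, MZ→4; new cluster IMRZ
  updated: d(G,IMRZ)=209/4, d(IMRZ,O)=37
step 4: merge (IMRZ,O) at d=37; branch lengths IMRZ→7/2, O→37/2; new cluster IMORZ
  updated: d(G,IMORZ)=253/5
step 5: merge (G,IMORZ) at d=253/5; branch lengths G→253/10, IMORZ→34/5; new cluster GIMORZ
final tree: (G:253/10,(((I:9/2,R:9/2):21/2,(M:11,Z:11):4):7/2,O:37/2):34/5)
total length: 498/5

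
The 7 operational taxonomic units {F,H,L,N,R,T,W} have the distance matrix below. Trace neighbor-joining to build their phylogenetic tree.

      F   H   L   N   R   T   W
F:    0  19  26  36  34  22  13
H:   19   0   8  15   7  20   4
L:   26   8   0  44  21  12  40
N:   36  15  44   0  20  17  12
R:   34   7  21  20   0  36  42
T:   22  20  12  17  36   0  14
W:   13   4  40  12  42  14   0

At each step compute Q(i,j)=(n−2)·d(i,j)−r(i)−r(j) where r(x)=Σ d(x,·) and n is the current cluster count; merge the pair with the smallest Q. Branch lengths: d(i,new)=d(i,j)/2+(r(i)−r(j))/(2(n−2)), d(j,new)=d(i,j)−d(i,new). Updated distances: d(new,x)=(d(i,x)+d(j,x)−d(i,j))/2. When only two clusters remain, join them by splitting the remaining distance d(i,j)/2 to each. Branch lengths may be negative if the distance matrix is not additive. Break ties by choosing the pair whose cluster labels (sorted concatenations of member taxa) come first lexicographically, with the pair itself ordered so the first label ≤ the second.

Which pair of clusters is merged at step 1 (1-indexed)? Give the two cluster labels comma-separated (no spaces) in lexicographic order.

L,T

iteration 1: select L,T (d=12, Q=-212); attach at lengths (9, 3); label the merged cluster LT
  updated: d(F,LT)=18, d(H,LT)=8, d(LT,N)=49/2, d(LT,R)=45/2, d(LT,W)=21
iteration 2: select F,W (d=13, Q=-160); attach at lengths (10, 3); label the merged cluster FW
  updated: d(FW,H)=5, d(FW,LT)=13, d(FW,N)=35/2, d(FW,R)=63/2
iteration 3: select N,R (d=20, Q=-98); attach at lengths (28/3, 32/3); label the merged cluster NR
  updated: d(FW,NR)=29/2, d(H,NR)=1, d(LT,NR)=27/2
iteration 4: select FW,LT (d=13, Q=-41); attach at lengths (6, 7); label the merged cluster FLTW
  updated: d(FLTW,H)=0, d(FLTW,NR)=15/2
iteration 5: select FLTW,H (d=0, Q=-17/2); attach at lengths (13/4, -13/4); label the merged cluster FHLTW
  updated: d(FHLTW,NR)=17/4
iteration 6: select FHLTW,NR (d=17/4); attach at lengths (17/8, 17/8); label the merged cluster FHLNRTW
final tree: ((((F:10,W:3):6,(L:9,T:3):7):13/4,H:-13/4):17/8,(N:28/3,R:32/3):17/8)
total length: 249/4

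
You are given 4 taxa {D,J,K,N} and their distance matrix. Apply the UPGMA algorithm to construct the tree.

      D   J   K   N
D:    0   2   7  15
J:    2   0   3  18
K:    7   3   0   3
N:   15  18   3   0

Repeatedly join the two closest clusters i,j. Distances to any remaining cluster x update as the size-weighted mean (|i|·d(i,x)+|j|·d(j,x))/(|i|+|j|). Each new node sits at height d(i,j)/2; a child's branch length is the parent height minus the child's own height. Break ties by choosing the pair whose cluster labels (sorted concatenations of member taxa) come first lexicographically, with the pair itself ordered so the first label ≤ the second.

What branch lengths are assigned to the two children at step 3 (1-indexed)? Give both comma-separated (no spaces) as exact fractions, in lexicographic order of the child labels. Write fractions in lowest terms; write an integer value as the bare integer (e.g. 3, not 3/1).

step 1: merge (D,J) at d=2; branch lengths D→1, J→1; new cluster DJ
  updated: d(DJ,K)=5, d(DJ,N)=33/2
step 2: merge (K,N) at d=3; branch lengths K→3/2, N→3/2; new cluster KN
  updated: d(DJ,KN)=43/4
step 3: merge (DJ,KN) at d=43/4; branch lengths DJ→35/8, KN→31/8; new cluster DJKN
final tree: ((D:1,J:1):35/8,(K:3/2,N:3/2):31/8)
total length: 53/4

35/8,31/8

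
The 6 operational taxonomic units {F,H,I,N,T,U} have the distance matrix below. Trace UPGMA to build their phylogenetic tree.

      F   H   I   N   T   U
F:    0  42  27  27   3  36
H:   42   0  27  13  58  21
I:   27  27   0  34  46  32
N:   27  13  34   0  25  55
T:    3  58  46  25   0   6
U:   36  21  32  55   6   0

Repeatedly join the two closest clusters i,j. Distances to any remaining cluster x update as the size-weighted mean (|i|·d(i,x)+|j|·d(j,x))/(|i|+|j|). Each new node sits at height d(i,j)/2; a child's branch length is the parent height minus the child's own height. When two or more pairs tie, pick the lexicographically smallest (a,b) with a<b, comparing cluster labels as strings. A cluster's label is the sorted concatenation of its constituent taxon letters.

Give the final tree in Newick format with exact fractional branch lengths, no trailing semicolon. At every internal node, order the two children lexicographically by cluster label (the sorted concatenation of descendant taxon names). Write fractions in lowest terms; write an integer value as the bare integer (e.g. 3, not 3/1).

1. join F+T (d=3) ⇒ FT; edges |F|=3/2, |T|=3/2
  updated: d(FT,H)=50, d(FT,I)=73/2, d(FT,N)=26, d(FT,U)=21
2. join H+N (d=13) ⇒ HN; edges |H|=13/2, |N|=13/2
  updated: d(FT,HN)=38, d(HN,I)=61/2, d(HN,U)=38
3. join FT+U (d=21) ⇒ FTU; edges |FT|=9, |U|=21/2
  updated: d(FTU,HN)=38, d(FTU,I)=35
4. join HN+I (d=61/2) ⇒ HIN; edges |HN|=35/4, |I|=61/4
  updated: d(FTU,HIN)=37
5. join FTU+HIN (d=37) ⇒ FHINTU; edges |FTU|=8, |HIN|=13/4
final tree: (((F:3/2,T:3/2):9,U:21/2):8,((H:13/2,N:13/2):35/4,I:61/4):13/4)
total length: 283/4

(((F:3/2,T:3/2):9,U:21/2):8,((H:13/2,N:13/2):35/4,I:61/4):13/4)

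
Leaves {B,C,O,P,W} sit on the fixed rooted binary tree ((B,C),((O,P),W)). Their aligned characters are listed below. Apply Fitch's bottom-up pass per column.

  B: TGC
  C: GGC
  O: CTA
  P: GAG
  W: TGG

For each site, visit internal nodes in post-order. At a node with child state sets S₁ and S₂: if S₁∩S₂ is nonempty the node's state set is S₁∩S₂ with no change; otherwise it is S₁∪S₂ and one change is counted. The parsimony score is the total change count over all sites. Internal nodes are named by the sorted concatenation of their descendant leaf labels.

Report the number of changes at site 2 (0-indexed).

2

site 0, node BC: B={T} ∪ C={G} → {G,T} (+1)
site 0, node OP: O={C} ∪ P={G} → {C,G} (+1)
site 0, node OPW: OP={C,G} ∪ W={T} → {C,G,T} (+1)
site 0, node BCOPW: BC={G,T} ∩ OPW={C,G,T} → {G,T} (+0)
site 1, node BC: B={G} ∩ C={G} → {G} (+0)
site 1, node OP: O={T} ∪ P={A} → {A,T} (+1)
site 1, node OPW: OP={A,T} ∪ W={G} → {A,G,T} (+1)
site 1, node BCOPW: BC={G} ∩ OPW={A,G,T} → {G} (+0)
site 2, node BC: B={C} ∩ C={C} → {C} (+0)
site 2, node OP: O={A} ∪ P={G} → {A,G} (+1)
site 2, node OPW: OP={A,G} ∩ W={G} → {G} (+0)
site 2, node BCOPW: BC={C} ∪ OPW={G} → {C,G} (+1)
per-site changes: [3, 2, 2]; total = 7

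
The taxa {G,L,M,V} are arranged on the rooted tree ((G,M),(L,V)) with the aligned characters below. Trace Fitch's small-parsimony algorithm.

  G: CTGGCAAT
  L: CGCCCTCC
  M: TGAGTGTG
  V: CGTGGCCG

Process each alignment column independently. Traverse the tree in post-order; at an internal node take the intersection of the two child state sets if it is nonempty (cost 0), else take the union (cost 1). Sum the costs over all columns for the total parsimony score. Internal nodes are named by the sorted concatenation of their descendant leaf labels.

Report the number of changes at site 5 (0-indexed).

GM@0: {C} ∪ {T} = {C,T} (union, +1)
LV@0: {C} ∩ {C} = {C} (intersection, +0)
GLMV@0: {C,T} ∩ {C} = {C} (intersection, +0)
GM@1: {T} ∪ {G} = {G,T} (union, +1)
LV@1: {G} ∩ {G} = {G} (intersection, +0)
GLMV@1: {G,T} ∩ {G} = {G} (intersection, +0)
GM@2: {G} ∪ {A} = {A,G} (union, +1)
LV@2: {C} ∪ {T} = {C,T} (union, +1)
GLMV@2: {A,G} ∪ {C,T} = {A,C,G,T} (union, +1)
GM@3: {G} ∩ {G} = {G} (intersection, +0)
LV@3: {C} ∪ {G} = {C,G} (union, +1)
GLMV@3: {G} ∩ {C,G} = {G} (intersection, +0)
GM@4: {C} ∪ {T} = {C,T} (union, +1)
LV@4: {C} ∪ {G} = {C,G} (union, +1)
GLMV@4: {C,T} ∩ {C,G} = {C} (intersection, +0)
GM@5: {A} ∪ {G} = {A,G} (union, +1)
LV@5: {T} ∪ {C} = {C,T} (union, +1)
GLMV@5: {A,G} ∪ {C,T} = {A,C,G,T} (union, +1)
GM@6: {A} ∪ {T} = {A,T} (union, +1)
LV@6: {C} ∩ {C} = {C} (intersection, +0)
GLMV@6: {A,T} ∪ {C} = {A,C,T} (union, +1)
GM@7: {T} ∪ {G} = {G,T} (union, +1)
LV@7: {C} ∪ {G} = {C,G} (union, +1)
GLMV@7: {G,T} ∩ {C,G} = {G} (intersection, +0)
per-site changes: [1, 1, 3, 1, 2, 3, 2, 2]; total = 15

3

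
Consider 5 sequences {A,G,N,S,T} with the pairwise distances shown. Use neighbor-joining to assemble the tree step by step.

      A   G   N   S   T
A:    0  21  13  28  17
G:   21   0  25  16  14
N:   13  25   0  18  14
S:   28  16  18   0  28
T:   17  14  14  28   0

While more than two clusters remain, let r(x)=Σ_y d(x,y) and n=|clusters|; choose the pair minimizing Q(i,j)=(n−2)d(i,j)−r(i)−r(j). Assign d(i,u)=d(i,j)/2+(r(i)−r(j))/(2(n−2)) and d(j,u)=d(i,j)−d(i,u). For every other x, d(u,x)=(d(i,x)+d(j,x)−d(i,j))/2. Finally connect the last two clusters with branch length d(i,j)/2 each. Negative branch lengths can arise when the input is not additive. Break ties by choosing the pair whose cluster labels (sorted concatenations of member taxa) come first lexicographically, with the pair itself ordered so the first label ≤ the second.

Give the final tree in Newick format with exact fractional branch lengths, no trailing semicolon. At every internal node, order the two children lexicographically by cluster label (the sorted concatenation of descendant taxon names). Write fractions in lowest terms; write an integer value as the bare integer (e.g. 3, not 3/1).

1. join G+S (d=16, Q=-118) ⇒ GS; edges |G|=17/3, |S|=31/3
  updated: d(A,GS)=33/2, d(GS,N)=27/2, d(GS,T)=13
2. join A+N (d=13, Q=-61) ⇒ AN; edges |A|=8, |N|=5
  updated: d(AN,GS)=17/2, d(AN,T)=9
3. join AN+GS (d=17/2, Q=-61/2) ⇒ AGNS; edges |AN|=9/4, |GS|=25/4
  updated: d(AGNS,T)=27/4
4. join AGNS+T (d=27/4) ⇒ AGNST; edges |AGNS|=27/8, |T|=27/8
final tree: (((A:8,N:5):9/4,(G:17/3,S:31/3):25/4):27/8,T:27/8)
total length: 177/4

(((A:8,N:5):9/4,(G:17/3,S:31/3):25/4):27/8,T:27/8)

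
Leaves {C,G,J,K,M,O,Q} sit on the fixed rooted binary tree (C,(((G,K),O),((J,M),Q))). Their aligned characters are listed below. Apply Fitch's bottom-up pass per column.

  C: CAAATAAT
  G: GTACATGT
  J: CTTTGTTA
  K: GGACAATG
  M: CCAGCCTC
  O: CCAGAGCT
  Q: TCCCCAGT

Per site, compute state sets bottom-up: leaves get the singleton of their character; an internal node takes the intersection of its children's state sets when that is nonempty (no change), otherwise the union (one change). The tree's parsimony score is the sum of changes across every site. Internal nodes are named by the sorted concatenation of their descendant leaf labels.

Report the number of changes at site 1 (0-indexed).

4

[col 0] GK: children G:{G}, K:{G} ∩→ {G}; cost 0
[col 0] GKO: children GK:{G}, O:{C} ∪→ {C,G}; cost 1
[col 0] JM: children J:{C}, M:{C} ∩→ {C}; cost 0
[col 0] JMQ: children JM:{C}, Q:{T} ∪→ {C,T}; cost 1
[col 0] GJKMOQ: children GKO:{C,G}, JMQ:{C,T} ∩→ {C}; cost 0
[col 0] CGJKMOQ: children C:{C}, GJKMOQ:{C} ∩→ {C}; cost 0
[col 1] GK: children G:{T}, K:{G} ∪→ {G,T}; cost 1
[col 1] GKO: children GK:{G,T}, O:{C} ∪→ {C,G,T}; cost 1
[col 1] JM: children J:{T}, M:{C} ∪→ {C,T}; cost 1
[col 1] JMQ: children JM:{C,T}, Q:{C} ∩→ {C}; cost 0
[col 1] GJKMOQ: children GKO:{C,G,T}, JMQ:{C} ∩→ {C}; cost 0
[col 1] CGJKMOQ: children C:{A}, GJKMOQ:{C} ∪→ {A,C}; cost 1
[col 2] GK: children G:{A}, K:{A} ∩→ {A}; cost 0
[col 2] GKO: children GK:{A}, O:{A} ∩→ {A}; cost 0
[col 2] JM: children J:{T}, M:{A} ∪→ {A,T}; cost 1
[col 2] JMQ: children JM:{A,T}, Q:{C} ∪→ {A,C,T}; cost 1
[col 2] GJKMOQ: children GKO:{A}, JMQ:{A,C,T} ∩→ {A}; cost 0
[col 2] CGJKMOQ: children C:{A}, GJKMOQ:{A} ∩→ {A}; cost 0
[col 3] GK: children G:{C}, K:{C} ∩→ {C}; cost 0
[col 3] GKO: children GK:{C}, O:{G} ∪→ {C,G}; cost 1
[col 3] JM: children J:{T}, M:{G} ∪→ {G,T}; cost 1
[col 3] JMQ: children JM:{G,T}, Q:{C} ∪→ {C,G,T}; cost 1
[col 3] GJKMOQ: children GKO:{C,G}, JMQ:{C,G,T} ∩→ {C,G}; cost 0
[col 3] CGJKMOQ: children C:{A}, GJKMOQ:{C,G} ∪→ {A,C,G}; cost 1
[col 4] GK: children G:{A}, K:{A} ∩→ {A}; cost 0
[col 4] GKO: children GK:{A}, O:{A} ∩→ {A}; cost 0
[col 4] JM: children J:{G}, M:{C} ∪→ {C,G}; cost 1
[col 4] JMQ: children JM:{C,G}, Q:{C} ∩→ {C}; cost 0
[col 4] GJKMOQ: children GKO:{A}, JMQ:{C} ∪→ {A,C}; cost 1
[col 4] CGJKMOQ: children C:{T}, GJKMOQ:{A,C} ∪→ {A,C,T}; cost 1
[col 5] GK: children G:{T}, K:{A} ∪→ {A,T}; cost 1
[col 5] GKO: children GK:{A,T}, O:{G} ∪→ {A,G,T}; cost 1
[col 5] JM: children J:{T}, M:{C} ∪→ {C,T}; cost 1
[col 5] JMQ: children JM:{C,T}, Q:{A} ∪→ {A,C,T}; cost 1
[col 5] GJKMOQ: children GKO:{A,G,T}, JMQ:{A,C,T} ∩→ {A,T}; cost 0
[col 5] CGJKMOQ: children C:{A}, GJKMOQ:{A,T} ∩→ {A}; cost 0
[col 6] GK: children G:{G}, K:{T} ∪→ {G,T}; cost 1
[col 6] GKO: children GK:{G,T}, O:{C} ∪→ {C,G,T}; cost 1
[col 6] JM: children J:{T}, M:{T} ∩→ {T}; cost 0
[col 6] JMQ: children JM:{T}, Q:{G} ∪→ {G,T}; cost 1
[col 6] GJKMOQ: children GKO:{C,G,T}, JMQ:{G,T} ∩→ {G,T}; cost 0
[col 6] CGJKMOQ: children C:{A}, GJKMOQ:{G,T} ∪→ {A,G,T}; cost 1
[col 7] GK: children G:{T}, K:{G} ∪→ {G,T}; cost 1
[col 7] GKO: children GK:{G,T}, O:{T} ∩→ {T}; cost 0
[col 7] JM: children J:{A}, M:{C} ∪→ {A,C}; cost 1
[col 7] JMQ: children JM:{A,C}, Q:{T} ∪→ {A,C,T}; cost 1
[col 7] GJKMOQ: children GKO:{T}, JMQ:{A,C,T} ∩→ {T}; cost 0
[col 7] CGJKMOQ: children C:{T}, GJKMOQ:{T} ∩→ {T}; cost 0
per-site changes: [2, 4, 2, 4, 3, 4, 4, 3]; total = 26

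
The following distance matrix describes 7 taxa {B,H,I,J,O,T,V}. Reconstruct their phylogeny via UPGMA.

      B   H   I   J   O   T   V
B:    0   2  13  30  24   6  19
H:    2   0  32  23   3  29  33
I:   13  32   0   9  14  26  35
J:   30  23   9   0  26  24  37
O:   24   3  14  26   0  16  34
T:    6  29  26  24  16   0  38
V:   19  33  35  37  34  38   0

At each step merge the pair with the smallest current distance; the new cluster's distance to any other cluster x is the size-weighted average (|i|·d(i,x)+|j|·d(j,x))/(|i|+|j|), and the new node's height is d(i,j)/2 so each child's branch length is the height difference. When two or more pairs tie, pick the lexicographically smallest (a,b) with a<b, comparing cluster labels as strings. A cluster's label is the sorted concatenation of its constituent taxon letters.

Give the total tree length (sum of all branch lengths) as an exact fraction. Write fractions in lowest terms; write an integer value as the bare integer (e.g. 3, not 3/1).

step 1: merge (B,H) at d=2; branch lengths B→1, H→1; new cluster BH
  updated: d(BH,I)=45/2, d(BH,J)=53/2, d(BH,O)=27/2, d(BH,T)=35/2, d(BH,V)=26
step 2: merge (I,J) at d=9; branch lengths I→9/2, J→9/2; new cluster IJ
  updated: d(BH,IJ)=49/2, d(IJ,O)=20, d(IJ,T)=25, d(IJ,V)=36
step 3: merge (BH,O) at d=27/2; branch lengths BH→23/4, O→27/4; new cluster BHO
  updated: d(BHO,IJ)=23, d(BHO,T)=17, d(BHO,V)=86/3
step 4: merge (BHO,T) at d=17; branch lengths BHO→7/4, T→17/2; new cluster BHOT
  updated: d(BHOT,IJ)=47/2, d(BHOT,V)=31
step 5: merge (BHOT,IJ) at d=47/2; branch lengths BHOT→13/4, IJ→29/4; new cluster BHIJOT
  updated: d(BHIJOT,V)=98/3
step 6: merge (BHIJOT,V) at d=98/3; branch lengths BHIJOT→55/12, V→49/3; new cluster BHIJOTV
final tree: (((((B:1,H:1):23/4,O:27/4):7/4,T:17/2):13/4,(I:9/2,J:9/2):29/4):55/12,V:49/3)
total length: 391/6

391/6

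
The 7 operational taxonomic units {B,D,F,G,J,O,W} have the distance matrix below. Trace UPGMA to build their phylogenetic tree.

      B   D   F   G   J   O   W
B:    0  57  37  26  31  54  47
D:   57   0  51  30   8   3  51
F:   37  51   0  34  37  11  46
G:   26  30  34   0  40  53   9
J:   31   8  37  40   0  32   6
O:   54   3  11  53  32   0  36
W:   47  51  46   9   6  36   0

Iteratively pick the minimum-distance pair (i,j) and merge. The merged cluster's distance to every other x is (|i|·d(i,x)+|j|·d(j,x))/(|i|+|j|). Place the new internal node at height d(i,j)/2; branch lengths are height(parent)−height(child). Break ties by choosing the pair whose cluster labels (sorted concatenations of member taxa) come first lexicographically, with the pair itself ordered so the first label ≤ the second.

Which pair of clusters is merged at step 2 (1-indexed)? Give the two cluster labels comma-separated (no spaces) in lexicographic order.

J,W

step 1: merge (D,O) at d=3; branch lengths D→3/2, O→3/2; new cluster DO
  updated: d(B,DO)=111/2, d(DO,F)=31, d(DO,G)=83/2, d(DO,J)=20, d(DO,W)=87/2
step 2: merge (J,W) at d=6; branch lengths J→3, W→3; new cluster JW
  updated: d(B,JW)=39, d(DO,JW)=127/4, d(F,JW)=83/2, d(G,JW)=49/2
step 3: merge (G,JW) at d=49/2; branch lengths G→49/4, JW→37/4; new cluster GJW
  updated: d(B,GJW)=104/3, d(DO,GJW)=35, d(F,GJW)=39
step 4: merge (DO,F) at d=31; branch lengths DO→14, F→31/2; new cluster DFO
  updated: d(B,DFO)=148/3, d(DFO,GJW)=109/3
step 5: merge (B,GJW) at d=104/3; branch lengths B→52/3, GJW→61/12; new cluster BGJW
  updated: d(BGJW,DFO)=475/12
step 6: merge (BGJW,DFO) at d=475/12; branch lengths BGJW→59/24, DFO→103/24; new cluster BDFGJOW
final tree: ((B:52/3,(G:49/4,(J:3,W:3):37/4):61/12):59/24,((D:3/2,O:3/2):14,F:31/2):103/24)
total length: 535/6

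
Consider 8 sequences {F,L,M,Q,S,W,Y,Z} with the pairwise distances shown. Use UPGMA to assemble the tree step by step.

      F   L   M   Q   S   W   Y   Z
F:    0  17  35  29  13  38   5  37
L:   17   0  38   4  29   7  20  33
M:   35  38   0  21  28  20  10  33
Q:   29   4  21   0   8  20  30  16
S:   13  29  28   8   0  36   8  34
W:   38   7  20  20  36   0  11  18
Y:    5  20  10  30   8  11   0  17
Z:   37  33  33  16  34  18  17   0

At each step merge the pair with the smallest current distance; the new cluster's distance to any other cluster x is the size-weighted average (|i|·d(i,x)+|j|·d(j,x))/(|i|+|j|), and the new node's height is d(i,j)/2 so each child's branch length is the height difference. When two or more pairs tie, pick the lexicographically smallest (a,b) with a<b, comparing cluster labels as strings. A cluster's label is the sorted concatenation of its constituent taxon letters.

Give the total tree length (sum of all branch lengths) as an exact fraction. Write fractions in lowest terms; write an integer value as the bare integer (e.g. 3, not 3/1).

1583/24

1. join L+Q (d=4) ⇒ LQ; edges |L|=2, |Q|=2
  updated: d(F,LQ)=23, d(LQ,M)=59/2, d(LQ,S)=37/2, d(LQ,W)=27/2, d(LQ,Y)=25, d(LQ,Z)=49/2
2. join F+Y (d=5) ⇒ FY; edges |F|=5/2, |Y|=5/2
  updated: d(FY,LQ)=24, d(FY,M)=45/2, d(FY,S)=21/2, d(FY,W)=49/2, d(FY,Z)=27
3. join FY+S (d=21/2) ⇒ FSY; edges |FY|=11/4, |S|=21/4
  updated: d(FSY,LQ)=133/6, d(FSY,M)=73/3, d(FSY,W)=85/3, d(FSY,Z)=88/3
4. join LQ+W (d=27/2) ⇒ LQW; edges |LQ|=19/4, |W|=27/4
  updated: d(FSY,LQW)=218/9, d(LQW,M)=79/3, d(LQW,Z)=67/3
5. join LQW+Z (d=67/3) ⇒ LQWZ; edges |LQW|=53/12, |Z|=67/6
  updated: d(FSY,LQWZ)=51/2, d(LQWZ,M)=28
6. join FSY+M (d=73/3) ⇒ FMSY; edges |FSY|=83/12, |M|=73/6
  updated: d(FMSY,LQWZ)=209/8
7. join FMSY+LQWZ (d=209/8) ⇒ FLMQSWYZ; edges |FMSY|=43/48, |LQWZ|=91/48
final tree: ((((F:5/2,Y:5/2):11/4,S:21/4):83/12,M:73/6):43/48,(((L:2,Q:2):19/4,W:27/4):53/12,Z:67/6):91/48)
total length: 1583/24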